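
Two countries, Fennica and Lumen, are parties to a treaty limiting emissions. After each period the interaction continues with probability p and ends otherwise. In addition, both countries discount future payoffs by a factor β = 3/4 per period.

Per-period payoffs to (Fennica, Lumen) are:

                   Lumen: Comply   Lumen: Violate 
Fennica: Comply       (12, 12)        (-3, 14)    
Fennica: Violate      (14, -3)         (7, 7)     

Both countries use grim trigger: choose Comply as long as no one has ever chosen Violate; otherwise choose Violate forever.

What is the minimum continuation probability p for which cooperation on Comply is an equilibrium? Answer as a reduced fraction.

8/21

With continuation probability p and discount β, the effective per-period discount factor is βp.
Grim-trigger IC: βp ≥ (14−12)/(14−7) = 2/7.
So p ≥ (2/7)/(3/4) = 8/21.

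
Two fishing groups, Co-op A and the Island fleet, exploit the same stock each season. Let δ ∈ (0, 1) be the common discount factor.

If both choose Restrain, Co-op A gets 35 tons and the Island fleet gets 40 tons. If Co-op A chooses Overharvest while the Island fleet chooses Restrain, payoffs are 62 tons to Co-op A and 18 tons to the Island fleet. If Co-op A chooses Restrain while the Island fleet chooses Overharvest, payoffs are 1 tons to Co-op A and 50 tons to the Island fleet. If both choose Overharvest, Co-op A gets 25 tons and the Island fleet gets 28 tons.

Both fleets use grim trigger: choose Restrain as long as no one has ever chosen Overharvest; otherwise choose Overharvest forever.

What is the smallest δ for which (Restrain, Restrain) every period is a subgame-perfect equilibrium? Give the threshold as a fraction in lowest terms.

27/37

Co-op A's threshold: (62−35)/(62−25) = 27/37.
the Island fleet's threshold: (50−40)/(50−28) = 5/11.
27/37 > 5/11, so Co-op A binds and δ* = 27/37.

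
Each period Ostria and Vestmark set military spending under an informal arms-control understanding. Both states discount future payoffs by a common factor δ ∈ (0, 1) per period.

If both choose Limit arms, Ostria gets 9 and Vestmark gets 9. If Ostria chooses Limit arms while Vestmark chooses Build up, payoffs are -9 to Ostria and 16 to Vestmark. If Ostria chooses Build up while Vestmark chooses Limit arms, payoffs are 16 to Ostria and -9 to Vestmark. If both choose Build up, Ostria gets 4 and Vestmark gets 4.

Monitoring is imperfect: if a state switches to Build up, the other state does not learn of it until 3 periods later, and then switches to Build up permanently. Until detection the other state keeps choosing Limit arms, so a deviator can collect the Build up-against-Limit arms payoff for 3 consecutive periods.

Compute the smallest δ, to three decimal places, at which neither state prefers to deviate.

0.836

The best deviation is to choose Build up for all 3 undetected periods, earning 16 each, then 4 forever once detected.
Deviation value: 16(1−δ^3)/(1−δ) + 4δ^3/(1−δ); cooperation value: 9/(1−δ).
IC: 9 ≥ 16(1−δ^3) + 4δ^3 = 16 − 12δ^3.
So δ^3 ≥ 7/12, giving δ ≥ (7/12)^(1/3) ≈ 0.836.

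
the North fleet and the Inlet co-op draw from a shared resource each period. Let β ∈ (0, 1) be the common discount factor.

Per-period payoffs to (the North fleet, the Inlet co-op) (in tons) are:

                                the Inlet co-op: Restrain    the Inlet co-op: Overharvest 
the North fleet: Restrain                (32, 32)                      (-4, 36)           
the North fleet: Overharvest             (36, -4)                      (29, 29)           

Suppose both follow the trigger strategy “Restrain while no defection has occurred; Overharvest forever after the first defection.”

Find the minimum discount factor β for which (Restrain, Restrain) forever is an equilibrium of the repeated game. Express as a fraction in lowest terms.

4/7

One-period gain from deviating is 36 − 32 = 4. The loss is 32 − 29 = 3 in every subsequent period, with present value 3·β/(1−β).
Deviation is unprofitable when 3·β/(1−β) ≥ 4, i.e. β/(1−β) ≥ 4/3.
Equivalently β ≥ 4/(4+3) = 4/7.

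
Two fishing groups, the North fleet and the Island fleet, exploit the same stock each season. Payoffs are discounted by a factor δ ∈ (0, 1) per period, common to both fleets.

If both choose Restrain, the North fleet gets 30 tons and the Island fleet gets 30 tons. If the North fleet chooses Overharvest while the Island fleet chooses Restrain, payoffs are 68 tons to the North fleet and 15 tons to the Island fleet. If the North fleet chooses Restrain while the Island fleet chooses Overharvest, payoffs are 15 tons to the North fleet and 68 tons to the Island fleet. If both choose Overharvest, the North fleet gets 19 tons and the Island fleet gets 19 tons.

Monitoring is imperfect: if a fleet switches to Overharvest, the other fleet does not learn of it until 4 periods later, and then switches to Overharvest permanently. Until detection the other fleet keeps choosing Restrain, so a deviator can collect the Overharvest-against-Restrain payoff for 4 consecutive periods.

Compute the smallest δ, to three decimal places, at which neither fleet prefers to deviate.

Deviating for the 4 undetected periods gains 68−30 = 38 per period over cooperation, then loses 30−19 = 11 per period forever once punishment starts.
Gain: 38(1 + δ + … + δ^3); loss: 11·δ^4/(1−δ).
No profitable deviation ⇔ 38(1−δ^4) ≤ 11·δ^4, i.e. δ^4 ≥ 38/(38+11) = 38/49.
Hence δ ≥ (38/49)^(1/4) ≈ 0.938.

0.938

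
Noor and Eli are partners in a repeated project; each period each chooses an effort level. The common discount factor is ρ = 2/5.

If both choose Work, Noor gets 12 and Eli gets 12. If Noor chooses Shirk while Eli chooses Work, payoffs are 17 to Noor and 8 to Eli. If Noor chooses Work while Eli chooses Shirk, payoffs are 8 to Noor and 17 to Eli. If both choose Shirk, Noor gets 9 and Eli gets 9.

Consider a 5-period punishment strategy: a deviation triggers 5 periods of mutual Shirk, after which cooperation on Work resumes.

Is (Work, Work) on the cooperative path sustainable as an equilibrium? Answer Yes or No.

No

A one-shot deviation gives 17 now, then 9 for 5 periods, then back to 12.
Gain from deviating: (17−12) today; loss: (12−9) in each of the next 5 periods.
No-deviation condition: (12−9)(ρ+…+ρ^5) ≥ 17−12, i.e. ρ+…+ρ^5 ≥ 5/3.
At ρ = 2/5: ρ+…+ρ^5 = 0.6598 < 1.6667.
So cooperation is not sustainable.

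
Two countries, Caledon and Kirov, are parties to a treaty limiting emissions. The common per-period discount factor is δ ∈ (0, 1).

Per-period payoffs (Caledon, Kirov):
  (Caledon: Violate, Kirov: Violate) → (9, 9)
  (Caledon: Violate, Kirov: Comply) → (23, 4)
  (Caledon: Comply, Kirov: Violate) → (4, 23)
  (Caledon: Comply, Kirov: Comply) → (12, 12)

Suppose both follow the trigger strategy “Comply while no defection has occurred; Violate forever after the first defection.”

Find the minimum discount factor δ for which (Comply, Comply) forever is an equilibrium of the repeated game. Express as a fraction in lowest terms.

11/14

12/(1−δ) ≥ 23 + 9δ/(1−δ)
12 ≥ 23 − 14δ
δ ≥ 11/14.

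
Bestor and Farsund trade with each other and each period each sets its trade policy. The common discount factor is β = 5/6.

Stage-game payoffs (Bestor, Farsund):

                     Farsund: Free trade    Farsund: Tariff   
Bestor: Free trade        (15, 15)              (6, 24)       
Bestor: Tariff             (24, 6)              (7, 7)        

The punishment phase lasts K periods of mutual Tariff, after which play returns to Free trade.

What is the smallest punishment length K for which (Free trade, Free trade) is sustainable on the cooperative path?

Need Σ_{k=1}^{K} β^k ≥ (24−15)/(15−7) = 1.1250 at β = 5/6.
At K = 1 the sum is 0.8333 < 1.1250; at K = 2 it is 1.5278 ≥ 1.1250.
So the minimum punishment length is K = 2.

2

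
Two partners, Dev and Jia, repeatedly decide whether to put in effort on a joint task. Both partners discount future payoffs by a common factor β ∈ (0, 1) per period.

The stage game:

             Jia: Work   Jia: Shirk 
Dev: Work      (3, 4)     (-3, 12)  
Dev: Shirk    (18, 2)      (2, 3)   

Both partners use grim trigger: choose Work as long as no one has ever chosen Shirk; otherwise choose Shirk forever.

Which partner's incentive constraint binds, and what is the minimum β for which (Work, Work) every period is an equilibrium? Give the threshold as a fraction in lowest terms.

For Dev: deviation gain 18−3 = 15, per-period punishment loss 3−2 = 1. IC gives β ≥ 15/16.
For Jia: gain 8, loss 1 per period, so β ≥ 8/9.
The tighter constraint is Dev's, so cooperation needs β ≥ 15/16.

Dev; β ≥ 15/16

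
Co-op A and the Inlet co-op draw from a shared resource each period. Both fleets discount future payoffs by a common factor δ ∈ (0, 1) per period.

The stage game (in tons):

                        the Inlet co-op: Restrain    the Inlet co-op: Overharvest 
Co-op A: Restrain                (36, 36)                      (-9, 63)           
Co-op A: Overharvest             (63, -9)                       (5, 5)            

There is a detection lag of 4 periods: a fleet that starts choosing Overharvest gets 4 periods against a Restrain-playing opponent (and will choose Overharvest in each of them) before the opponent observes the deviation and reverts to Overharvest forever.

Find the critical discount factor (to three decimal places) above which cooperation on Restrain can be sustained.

0.826

The best deviation is to choose Overharvest for all 4 undetected periods, earning 63 each, then 5 forever once detected.
Deviation value: 63(1−δ^4)/(1−δ) + 5δ^4/(1−δ); cooperation value: 36/(1−δ).
IC: 36 ≥ 63(1−δ^4) + 5δ^4 = 63 − 58δ^4.
So δ^4 ≥ 27/58, giving δ ≥ (27/58)^(1/4) ≈ 0.826.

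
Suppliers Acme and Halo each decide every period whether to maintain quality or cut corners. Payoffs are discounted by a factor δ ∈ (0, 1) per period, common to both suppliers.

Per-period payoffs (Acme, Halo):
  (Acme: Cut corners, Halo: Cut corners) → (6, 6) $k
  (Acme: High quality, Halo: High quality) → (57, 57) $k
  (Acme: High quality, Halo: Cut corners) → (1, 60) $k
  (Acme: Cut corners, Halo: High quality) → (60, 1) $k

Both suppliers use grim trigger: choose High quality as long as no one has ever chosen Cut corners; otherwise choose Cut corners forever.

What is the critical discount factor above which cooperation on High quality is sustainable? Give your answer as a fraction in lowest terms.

57/(1−δ) ≥ 60 + 6δ/(1−δ)
57 ≥ 60 − 54δ
δ ≥ 3/54 = 1/18.

1/18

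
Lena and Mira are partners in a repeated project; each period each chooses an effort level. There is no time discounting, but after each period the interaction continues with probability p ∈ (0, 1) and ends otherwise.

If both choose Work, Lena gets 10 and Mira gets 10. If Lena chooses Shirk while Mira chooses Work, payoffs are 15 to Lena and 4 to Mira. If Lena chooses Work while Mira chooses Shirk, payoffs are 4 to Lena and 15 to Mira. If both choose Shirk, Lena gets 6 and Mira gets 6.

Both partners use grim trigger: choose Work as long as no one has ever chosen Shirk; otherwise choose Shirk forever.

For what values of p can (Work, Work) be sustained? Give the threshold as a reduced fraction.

5/9

With no time discounting, the continuation probability p plays the role of the discount factor.
Grim-trigger IC: 10/(1−p) ≥ 15 + 6p/(1−p) ⇒ p ≥ (15−10)/(15−6) = 5/9.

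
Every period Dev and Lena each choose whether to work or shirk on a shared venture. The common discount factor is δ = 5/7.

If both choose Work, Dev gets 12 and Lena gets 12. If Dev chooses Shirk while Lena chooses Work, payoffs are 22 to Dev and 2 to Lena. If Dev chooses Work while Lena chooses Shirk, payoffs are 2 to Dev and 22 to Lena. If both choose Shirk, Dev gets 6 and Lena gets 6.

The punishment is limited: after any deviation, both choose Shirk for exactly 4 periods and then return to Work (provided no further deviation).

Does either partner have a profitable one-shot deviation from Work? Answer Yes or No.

No

A one-shot deviation gives 22 now, then 6 for 4 periods, then back to 12.
Gain from deviating: (22−12) today; loss: (12−6) in each of the next 4 periods.
No-deviation condition: (12−6)(δ+…+δ^4) ≥ 22−12, i.e. δ+…+δ^4 ≥ 5/3.
At δ = 5/7: δ+…+δ^4 = 1.8492 ≥ 1.6667.
So cooperation is sustainable.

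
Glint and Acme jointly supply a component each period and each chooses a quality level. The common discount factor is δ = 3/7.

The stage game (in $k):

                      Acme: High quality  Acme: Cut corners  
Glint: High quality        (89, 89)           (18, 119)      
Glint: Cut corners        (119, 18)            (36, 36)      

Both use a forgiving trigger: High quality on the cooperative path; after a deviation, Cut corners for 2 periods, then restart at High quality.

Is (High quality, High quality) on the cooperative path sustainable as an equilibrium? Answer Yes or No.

IC: δ+…+δ^2 ≥ (119−89)/(89−36) = 30/53.
At δ = 3/7: partial sum = 0.6122 ≥ 0.5660. Cooperation sustainable.

Yes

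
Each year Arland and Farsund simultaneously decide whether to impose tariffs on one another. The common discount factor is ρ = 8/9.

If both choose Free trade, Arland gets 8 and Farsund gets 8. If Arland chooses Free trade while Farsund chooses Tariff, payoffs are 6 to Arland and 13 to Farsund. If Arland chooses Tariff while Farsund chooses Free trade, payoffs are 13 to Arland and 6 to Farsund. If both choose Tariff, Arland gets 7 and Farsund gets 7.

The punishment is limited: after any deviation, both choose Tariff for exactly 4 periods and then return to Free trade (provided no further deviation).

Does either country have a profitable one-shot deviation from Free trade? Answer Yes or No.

Yes

Comparing payoff streams over the 5 periods until play realigns: cooperate → 8(1+ρ+…+ρ^4); deviate → 13 + 7(ρ+…+ρ^4).
Cooperation is sustained iff (8−7)(ρ+…+ρ^4) ≥ 13−8.
ρ+…+ρ^4 = 8/9·(1−(8/9)^4)/(1−8/9) = 3.0056, and (13−8)/(8−7) = 5.0000.
3.0056 < 5.0000, so cooperation is not sustainable.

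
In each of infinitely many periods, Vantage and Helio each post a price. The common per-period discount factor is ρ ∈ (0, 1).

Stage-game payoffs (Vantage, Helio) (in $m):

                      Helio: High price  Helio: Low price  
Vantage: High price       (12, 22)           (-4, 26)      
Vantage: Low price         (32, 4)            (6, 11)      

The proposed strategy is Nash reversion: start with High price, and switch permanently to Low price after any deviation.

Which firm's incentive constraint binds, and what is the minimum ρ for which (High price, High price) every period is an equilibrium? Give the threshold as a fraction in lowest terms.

For Vantage: deviation gain 32−12 = 20, per-period punishment loss 12−6 = 6. IC gives ρ ≥ 20/26 = 10/13.
For Helio: gain 4, loss 11 per period, so ρ ≥ 4/15.
The tighter constraint is Vantage's, so cooperation needs ρ ≥ 10/13.

Vantage; ρ ≥ 10/13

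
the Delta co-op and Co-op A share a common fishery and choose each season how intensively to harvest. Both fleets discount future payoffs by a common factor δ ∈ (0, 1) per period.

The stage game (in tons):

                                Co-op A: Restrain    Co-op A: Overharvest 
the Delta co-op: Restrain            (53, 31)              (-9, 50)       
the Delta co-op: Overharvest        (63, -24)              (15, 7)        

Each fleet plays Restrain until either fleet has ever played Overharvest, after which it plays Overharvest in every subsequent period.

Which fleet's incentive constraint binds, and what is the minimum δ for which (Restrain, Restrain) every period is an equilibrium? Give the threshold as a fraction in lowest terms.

Co-op A; δ ≥ 19/43

the Delta co-op's threshold: (63−53)/(63−15) = 5/24.
Co-op A's threshold: (50−31)/(50−7) = 19/43.
5/24 < 19/43, so Co-op A binds and δ* = 19/43.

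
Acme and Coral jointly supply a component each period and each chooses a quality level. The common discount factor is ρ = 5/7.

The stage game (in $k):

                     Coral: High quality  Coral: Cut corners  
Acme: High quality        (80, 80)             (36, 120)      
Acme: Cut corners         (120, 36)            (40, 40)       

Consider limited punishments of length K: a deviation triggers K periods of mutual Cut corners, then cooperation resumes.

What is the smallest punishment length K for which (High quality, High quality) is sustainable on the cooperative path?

Need Σ_{k=1}^{K} ρ^k ≥ (120−80)/(80−40) = 1.0000 at ρ = 5/7.
At K = 1 the sum is 0.7143 < 1.0000; at K = 2 it is 1.2245 ≥ 1.0000.
So the minimum punishment length is K = 2.

2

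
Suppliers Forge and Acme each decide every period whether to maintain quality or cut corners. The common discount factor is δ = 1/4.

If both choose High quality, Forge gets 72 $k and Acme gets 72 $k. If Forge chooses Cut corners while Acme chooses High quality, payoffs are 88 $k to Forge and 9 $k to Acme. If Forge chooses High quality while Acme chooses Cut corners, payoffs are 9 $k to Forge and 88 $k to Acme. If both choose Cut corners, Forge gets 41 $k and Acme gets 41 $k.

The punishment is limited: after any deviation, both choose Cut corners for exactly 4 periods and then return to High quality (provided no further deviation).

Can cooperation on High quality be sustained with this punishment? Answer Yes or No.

No

IC: δ+…+δ^4 ≥ (88−72)/(72−41) = 16/31.
At δ = 1/4: partial sum = 0.3320 < 0.5161. Cooperation not sustainable.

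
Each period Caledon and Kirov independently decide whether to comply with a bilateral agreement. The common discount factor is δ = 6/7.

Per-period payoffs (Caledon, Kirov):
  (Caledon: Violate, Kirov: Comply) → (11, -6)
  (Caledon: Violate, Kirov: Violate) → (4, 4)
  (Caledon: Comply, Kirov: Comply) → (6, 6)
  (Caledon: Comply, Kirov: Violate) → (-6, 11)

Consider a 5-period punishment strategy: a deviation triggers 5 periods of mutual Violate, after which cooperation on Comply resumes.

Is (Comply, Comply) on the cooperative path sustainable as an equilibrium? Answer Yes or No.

Yes

Comparing payoff streams over the 6 periods until play realigns: cooperate → 6(1+δ+…+δ^5); deviate → 11 + 4(δ+…+δ^5).
Cooperation is sustained iff (6−4)(δ+…+δ^5) ≥ 11−6.
δ+…+δ^5 = 6/7·(1−(6/7)^5)/(1−6/7) = 3.2240, and (11−6)/(6−4) = 2.5000.
3.2240 ≥ 2.5000, so cooperation is sustainable.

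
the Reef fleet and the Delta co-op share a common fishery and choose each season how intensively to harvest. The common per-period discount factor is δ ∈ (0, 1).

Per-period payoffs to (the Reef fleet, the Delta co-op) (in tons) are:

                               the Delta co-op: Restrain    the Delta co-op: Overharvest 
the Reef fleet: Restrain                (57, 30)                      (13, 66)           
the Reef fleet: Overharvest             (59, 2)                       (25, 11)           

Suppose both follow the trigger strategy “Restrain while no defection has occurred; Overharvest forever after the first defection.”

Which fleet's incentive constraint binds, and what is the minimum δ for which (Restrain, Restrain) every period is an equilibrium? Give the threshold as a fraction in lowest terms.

the Reef fleet's threshold: (59−57)/(59−25) = 1/17.
the Delta co-op's threshold: (66−30)/(66−11) = 36/55.
1/17 < 36/55, so the Delta co-op binds and δ* = 36/55.

the Delta co-op; δ ≥ 36/55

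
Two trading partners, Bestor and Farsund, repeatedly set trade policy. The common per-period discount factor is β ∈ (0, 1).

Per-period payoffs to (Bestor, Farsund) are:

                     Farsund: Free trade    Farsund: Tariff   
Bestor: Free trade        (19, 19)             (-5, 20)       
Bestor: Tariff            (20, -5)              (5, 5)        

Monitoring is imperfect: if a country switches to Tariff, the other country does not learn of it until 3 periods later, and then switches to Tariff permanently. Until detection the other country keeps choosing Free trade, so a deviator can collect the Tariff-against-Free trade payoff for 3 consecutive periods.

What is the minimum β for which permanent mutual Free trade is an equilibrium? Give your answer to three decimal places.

0.405

The best deviation is to choose Tariff for all 3 undetected periods, earning 20 each, then 5 forever once detected.
Deviation value: 20(1−β^3)/(1−β) + 5β^3/(1−β); cooperation value: 19/(1−β).
IC: 19 ≥ 20(1−β^3) + 5β^3 = 20 − 15β^3.
So β^3 ≥ 1/15, giving β ≥ (1/15)^(1/3) ≈ 0.405.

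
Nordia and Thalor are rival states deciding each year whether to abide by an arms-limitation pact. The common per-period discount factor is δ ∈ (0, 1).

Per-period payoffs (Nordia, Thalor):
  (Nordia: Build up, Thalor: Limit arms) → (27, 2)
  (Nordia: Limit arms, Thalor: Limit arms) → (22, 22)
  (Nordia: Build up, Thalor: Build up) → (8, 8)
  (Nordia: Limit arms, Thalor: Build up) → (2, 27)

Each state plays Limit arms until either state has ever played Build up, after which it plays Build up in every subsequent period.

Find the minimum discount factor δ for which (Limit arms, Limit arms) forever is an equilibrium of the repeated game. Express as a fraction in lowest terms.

5/19

Under grim trigger the critical discount factor is (T−C)/(T−P) with T = 27, C = 22, P = 8.
δ* = (27−22)/(27−8) = 5/19.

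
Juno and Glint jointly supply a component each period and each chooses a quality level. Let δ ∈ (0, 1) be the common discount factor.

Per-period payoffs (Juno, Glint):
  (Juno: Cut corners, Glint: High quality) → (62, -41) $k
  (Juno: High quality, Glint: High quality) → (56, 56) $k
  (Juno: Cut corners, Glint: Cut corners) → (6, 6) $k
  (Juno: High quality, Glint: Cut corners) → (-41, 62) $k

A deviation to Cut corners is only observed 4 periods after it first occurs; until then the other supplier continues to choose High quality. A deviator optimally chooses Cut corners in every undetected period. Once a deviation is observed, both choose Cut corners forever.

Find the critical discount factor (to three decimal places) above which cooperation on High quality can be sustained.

A deviator earns 62 for 4 periods, then 6 forever; cooperating earns 56 forever. Multiplying the IC by (1−δ):
56 ≥ 62(1−δ^4) + 6δ^4, so 56·δ^4 ≥ 6 and δ^4 ≥ 3/28.
δ ≥ (3/28)^(1/4) ≈ 0.572.

0.572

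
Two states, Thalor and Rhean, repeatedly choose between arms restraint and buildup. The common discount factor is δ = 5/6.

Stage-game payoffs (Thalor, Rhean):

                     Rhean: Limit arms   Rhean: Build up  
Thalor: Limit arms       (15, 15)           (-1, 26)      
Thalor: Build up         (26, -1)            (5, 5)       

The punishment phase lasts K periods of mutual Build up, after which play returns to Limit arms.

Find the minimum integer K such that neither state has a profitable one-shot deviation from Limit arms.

No profitable deviation requires (15−5)(δ+…+δ^K) ≥ 26−15, i.e. δ+…+δ^K ≥ 11/10 ≈ 1.1000.
With δ = 5/6, the partial sums are K=1: 0.8333, K=2: 1.5278.
K = 2 is the first length at which the sum reaches 1.1000.

2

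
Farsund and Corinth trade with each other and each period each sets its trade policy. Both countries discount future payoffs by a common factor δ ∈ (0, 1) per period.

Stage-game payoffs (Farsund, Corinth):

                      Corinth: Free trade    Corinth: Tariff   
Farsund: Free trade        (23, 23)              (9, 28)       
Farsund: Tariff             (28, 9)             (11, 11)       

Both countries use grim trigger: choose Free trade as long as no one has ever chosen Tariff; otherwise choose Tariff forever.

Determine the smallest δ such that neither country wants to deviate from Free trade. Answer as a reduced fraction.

5/17

Cooperation forever yields 23 each period: 23/(1−δ).
Deviating yields 28 once, then 11 forever: 28 + 11δ/(1−δ).
No profitable deviation requires 23/(1−δ) ≥ 28 + 11δ/(1−δ).
Multiplying by (1−δ): 23 ≥ 28(1−δ) + 11δ = 28 − 17δ.
So 17δ ≥ 5, i.e. δ ≥ 5/17.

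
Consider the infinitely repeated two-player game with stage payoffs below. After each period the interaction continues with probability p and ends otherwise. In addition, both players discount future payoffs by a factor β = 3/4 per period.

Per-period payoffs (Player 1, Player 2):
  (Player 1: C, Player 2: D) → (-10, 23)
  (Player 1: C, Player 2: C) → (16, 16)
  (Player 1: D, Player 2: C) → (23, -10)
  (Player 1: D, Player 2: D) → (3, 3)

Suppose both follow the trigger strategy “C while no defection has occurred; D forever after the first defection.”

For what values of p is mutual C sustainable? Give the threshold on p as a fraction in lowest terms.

7/15

Expected continuation weight on next period's payoff is β·p = 3/4·p, which plays the role of the discount factor.
Cooperation requires 3/4·p ≥ (23−16)/(23−3) = 7/20, hence p ≥ 7/15.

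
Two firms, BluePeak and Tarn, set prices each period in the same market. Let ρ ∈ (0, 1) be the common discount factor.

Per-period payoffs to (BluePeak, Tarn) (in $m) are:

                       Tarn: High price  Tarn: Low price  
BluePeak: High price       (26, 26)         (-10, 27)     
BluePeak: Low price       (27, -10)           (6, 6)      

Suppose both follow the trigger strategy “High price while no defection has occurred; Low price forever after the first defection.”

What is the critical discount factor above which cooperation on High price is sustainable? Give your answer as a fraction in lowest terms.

1/21

One-period gain from deviating is 27 − 26 = 1. The loss is 26 − 6 = 20 in every subsequent period, with present value 20·ρ/(1−ρ).
Deviation is unprofitable when 20·ρ/(1−ρ) ≥ 1, i.e. ρ/(1−ρ) ≥ 1/20.
Equivalently ρ ≥ 1/(1+20) = 1/21.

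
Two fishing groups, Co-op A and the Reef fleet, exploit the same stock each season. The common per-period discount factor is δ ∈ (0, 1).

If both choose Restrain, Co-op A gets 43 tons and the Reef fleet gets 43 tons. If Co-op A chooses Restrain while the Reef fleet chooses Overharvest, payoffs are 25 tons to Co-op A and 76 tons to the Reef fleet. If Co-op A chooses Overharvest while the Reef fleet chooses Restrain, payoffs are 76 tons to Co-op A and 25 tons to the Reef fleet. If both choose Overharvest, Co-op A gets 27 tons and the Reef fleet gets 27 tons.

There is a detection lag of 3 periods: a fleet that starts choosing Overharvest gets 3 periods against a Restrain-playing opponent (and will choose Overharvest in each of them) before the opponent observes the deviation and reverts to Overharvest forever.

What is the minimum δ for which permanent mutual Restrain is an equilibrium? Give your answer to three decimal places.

0.877

The best deviation is to choose Overharvest for all 3 undetected periods, earning 76 each, then 27 forever once detected.
Deviation value: 76(1−δ^3)/(1−δ) + 27δ^3/(1−δ); cooperation value: 43/(1−δ).
IC: 43 ≥ 76(1−δ^3) + 27δ^3 = 76 − 49δ^3.
So δ^3 ≥ 33/49, giving δ ≥ (33/49)^(1/3) ≈ 0.877.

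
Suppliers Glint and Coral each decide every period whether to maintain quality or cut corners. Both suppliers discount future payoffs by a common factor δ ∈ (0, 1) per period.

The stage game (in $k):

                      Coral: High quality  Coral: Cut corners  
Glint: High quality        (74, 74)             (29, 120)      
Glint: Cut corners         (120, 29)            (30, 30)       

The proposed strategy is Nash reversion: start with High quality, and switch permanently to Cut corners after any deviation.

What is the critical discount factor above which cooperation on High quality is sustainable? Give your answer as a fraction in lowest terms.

23/45

Cooperation forever yields 74 each period: 74/(1−δ).
Deviating yields 120 once, then 30 forever: 120 + 30δ/(1−δ).
No profitable deviation requires 74/(1−δ) ≥ 120 + 30δ/(1−δ).
Multiplying by (1−δ): 74 ≥ 120(1−δ) + 30δ = 120 − 90δ.
So 90δ ≥ 46, i.e. δ ≥ 46/90 = 23/45.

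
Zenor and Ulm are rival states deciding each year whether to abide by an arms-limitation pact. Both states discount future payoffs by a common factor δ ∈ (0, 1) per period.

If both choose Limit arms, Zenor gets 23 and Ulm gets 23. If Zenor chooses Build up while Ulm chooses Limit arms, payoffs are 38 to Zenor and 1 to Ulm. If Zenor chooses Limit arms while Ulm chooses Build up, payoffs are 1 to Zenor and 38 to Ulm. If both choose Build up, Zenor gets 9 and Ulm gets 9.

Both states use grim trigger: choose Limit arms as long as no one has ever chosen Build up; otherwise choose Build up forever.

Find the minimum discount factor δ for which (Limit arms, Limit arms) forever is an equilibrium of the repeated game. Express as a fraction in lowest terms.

Cooperation forever yields 23 each period: 23/(1−δ).
Deviating yields 38 once, then 9 forever: 38 + 9δ/(1−δ).
No profitable deviation requires 23/(1−δ) ≥ 38 + 9δ/(1−δ).
Multiplying by (1−δ): 23 ≥ 38(1−δ) + 9δ = 38 − 29δ.
So 29δ ≥ 15, i.e. δ ≥ 15/29.

15/29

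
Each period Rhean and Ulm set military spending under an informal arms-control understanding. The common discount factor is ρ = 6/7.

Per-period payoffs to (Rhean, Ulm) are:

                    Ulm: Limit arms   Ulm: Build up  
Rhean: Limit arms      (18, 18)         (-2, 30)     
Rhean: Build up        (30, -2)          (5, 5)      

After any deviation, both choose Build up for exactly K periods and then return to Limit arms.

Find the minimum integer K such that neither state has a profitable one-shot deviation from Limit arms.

2

IC: ρ(1−ρ^K)/(1−ρ) ≥ (30−18)/(18−5) = 12/13.
With ρ = 6/7: need 1 − ρ^K ≥ 12/13·(1−6/7)/(6/7), i.e. ρ^K ≤ 0.8462.
Since (6/7)^1 = 0.8571 and (6/7)^2 = 0.7347, the smallest such K is 2.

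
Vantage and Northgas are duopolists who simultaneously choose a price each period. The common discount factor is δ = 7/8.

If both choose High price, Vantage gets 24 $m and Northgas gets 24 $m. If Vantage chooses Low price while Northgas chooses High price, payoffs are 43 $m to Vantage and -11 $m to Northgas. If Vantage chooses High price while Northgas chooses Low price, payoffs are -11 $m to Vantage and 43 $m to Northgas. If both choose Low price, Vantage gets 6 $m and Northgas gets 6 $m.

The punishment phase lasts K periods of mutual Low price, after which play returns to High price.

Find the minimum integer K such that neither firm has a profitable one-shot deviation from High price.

2

IC: δ(1−δ^K)/(1−δ) ≥ (43−24)/(24−6) = 19/18.
With δ = 7/8: need 1 − δ^K ≥ 19/18·(1−7/8)/(7/8), i.e. δ^K ≤ 0.8492.
Since (7/8)^1 = 0.8750 and (7/8)^2 = 0.7656, the smallest such K is 2.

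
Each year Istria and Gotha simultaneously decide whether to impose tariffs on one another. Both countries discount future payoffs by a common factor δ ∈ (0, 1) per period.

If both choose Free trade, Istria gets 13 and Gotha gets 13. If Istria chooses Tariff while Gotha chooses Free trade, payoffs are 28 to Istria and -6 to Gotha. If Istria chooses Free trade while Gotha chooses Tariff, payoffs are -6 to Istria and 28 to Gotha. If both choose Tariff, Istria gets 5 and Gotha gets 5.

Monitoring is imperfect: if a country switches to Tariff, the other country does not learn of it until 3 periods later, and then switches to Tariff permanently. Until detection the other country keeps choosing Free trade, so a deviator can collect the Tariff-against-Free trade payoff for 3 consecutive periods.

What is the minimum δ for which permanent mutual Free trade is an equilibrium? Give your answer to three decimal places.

0.867

The best deviation is to choose Tariff for all 3 undetected periods, earning 28 each, then 5 forever once detected.
Deviation value: 28(1−δ^3)/(1−δ) + 5δ^3/(1−δ); cooperation value: 13/(1−δ).
IC: 13 ≥ 28(1−δ^3) + 5δ^3 = 28 − 23δ^3.
So δ^3 ≥ 15/23, giving δ ≥ (15/23)^(1/3) ≈ 0.867.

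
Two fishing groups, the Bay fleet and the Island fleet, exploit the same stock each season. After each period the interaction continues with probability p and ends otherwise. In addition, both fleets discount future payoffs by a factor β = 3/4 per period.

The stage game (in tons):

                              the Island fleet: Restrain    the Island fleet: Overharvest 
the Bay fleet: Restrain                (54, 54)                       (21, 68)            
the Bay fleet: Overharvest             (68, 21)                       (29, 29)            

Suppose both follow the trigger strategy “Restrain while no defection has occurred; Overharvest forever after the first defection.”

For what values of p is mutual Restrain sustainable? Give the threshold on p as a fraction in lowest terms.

56/117

Expected continuation weight on next period's payoff is β·p = 3/4·p, which plays the role of the discount factor.
Cooperation requires 3/4·p ≥ (68−54)/(68−29) = 14/39, hence p ≥ 56/117.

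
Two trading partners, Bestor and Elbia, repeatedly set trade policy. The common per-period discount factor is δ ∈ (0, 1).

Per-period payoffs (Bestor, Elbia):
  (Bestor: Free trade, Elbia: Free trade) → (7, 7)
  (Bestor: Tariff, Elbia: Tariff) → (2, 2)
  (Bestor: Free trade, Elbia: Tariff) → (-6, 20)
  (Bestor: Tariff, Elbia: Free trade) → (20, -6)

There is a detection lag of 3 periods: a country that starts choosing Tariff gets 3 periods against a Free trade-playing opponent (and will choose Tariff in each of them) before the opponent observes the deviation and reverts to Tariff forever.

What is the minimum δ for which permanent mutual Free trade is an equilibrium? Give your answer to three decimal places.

Deviating for the 3 undetected periods gains 20−7 = 13 per period over cooperation, then loses 7−2 = 5 per period forever once punishment starts.
Gain: 13(1 + δ + … + δ^2); loss: 5·δ^3/(1−δ).
No profitable deviation ⇔ 13(1−δ^3) ≤ 5·δ^3, i.e. δ^3 ≥ 13/(13+5) = 13/18.
Hence δ ≥ (13/18)^(1/3) ≈ 0.897.

0.897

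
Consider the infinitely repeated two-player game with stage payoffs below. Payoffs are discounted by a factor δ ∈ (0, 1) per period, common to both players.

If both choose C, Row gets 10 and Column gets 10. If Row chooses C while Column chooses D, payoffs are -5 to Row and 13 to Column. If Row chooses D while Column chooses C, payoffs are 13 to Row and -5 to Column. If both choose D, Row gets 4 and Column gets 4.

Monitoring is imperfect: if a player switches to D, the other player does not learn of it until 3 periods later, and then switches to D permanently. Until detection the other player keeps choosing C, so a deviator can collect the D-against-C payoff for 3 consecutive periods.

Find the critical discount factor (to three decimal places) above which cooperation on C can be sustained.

0.693

Deviating for the 3 undetected periods gains 13−10 = 3 per period over cooperation, then loses 10−4 = 6 per period forever once punishment starts.
Gain: 3(1 + δ + … + δ^2); loss: 6·δ^3/(1−δ).
No profitable deviation ⇔ 3(1−δ^3) ≤ 6·δ^3, i.e. δ^3 ≥ 3/(3+6) = 1/3.
Hence δ ≥ (1/3)^(1/3) ≈ 0.693.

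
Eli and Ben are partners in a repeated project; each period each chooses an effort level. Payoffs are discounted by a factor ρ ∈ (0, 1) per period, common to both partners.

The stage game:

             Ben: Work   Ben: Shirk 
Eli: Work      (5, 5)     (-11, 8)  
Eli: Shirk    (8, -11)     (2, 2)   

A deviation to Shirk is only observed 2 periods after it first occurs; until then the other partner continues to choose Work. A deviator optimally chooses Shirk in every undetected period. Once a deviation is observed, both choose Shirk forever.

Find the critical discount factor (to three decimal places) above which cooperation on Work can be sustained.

A deviator earns 8 for 2 periods, then 2 forever; cooperating earns 5 forever. Multiplying the IC by (1−ρ):
5 ≥ 8(1−ρ^2) + 2ρ^2, so 6·ρ^2 ≥ 3 and ρ^2 ≥ 1/2.
ρ ≥ (1/2)^(1/2) ≈ 0.707.

0.707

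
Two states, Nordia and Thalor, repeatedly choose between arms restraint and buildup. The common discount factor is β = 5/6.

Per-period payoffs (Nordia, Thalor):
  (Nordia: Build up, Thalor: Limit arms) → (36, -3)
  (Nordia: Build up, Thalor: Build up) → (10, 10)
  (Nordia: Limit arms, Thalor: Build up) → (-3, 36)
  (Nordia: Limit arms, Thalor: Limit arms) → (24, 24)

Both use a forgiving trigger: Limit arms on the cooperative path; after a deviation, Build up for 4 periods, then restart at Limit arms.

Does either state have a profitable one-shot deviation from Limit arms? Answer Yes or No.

No

IC: β+…+β^4 ≥ (36−24)/(24−10) = 6/7.
At β = 5/6: partial sum = 2.5887 ≥ 0.8571. Cooperation sustainable.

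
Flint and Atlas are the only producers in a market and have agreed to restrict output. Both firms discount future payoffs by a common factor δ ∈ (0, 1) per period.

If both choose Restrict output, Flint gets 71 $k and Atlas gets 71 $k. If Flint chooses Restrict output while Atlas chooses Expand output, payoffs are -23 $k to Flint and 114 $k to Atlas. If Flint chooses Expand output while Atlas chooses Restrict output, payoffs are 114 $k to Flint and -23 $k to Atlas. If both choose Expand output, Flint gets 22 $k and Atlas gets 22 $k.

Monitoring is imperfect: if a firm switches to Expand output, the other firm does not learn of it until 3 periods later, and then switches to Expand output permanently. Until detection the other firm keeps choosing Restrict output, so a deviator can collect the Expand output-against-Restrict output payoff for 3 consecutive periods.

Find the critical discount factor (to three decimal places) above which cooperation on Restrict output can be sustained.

Deviating for the 3 undetected periods gains 114−71 = 43 per period over cooperation, then loses 71−22 = 49 per period forever once punishment starts.
Gain: 43(1 + δ + … + δ^2); loss: 49·δ^3/(1−δ).
No profitable deviation ⇔ 43(1−δ^3) ≤ 49·δ^3, i.e. δ^3 ≥ 43/(43+49) = 43/92.
Hence δ ≥ (43/92)^(1/3) ≈ 0.776.

0.776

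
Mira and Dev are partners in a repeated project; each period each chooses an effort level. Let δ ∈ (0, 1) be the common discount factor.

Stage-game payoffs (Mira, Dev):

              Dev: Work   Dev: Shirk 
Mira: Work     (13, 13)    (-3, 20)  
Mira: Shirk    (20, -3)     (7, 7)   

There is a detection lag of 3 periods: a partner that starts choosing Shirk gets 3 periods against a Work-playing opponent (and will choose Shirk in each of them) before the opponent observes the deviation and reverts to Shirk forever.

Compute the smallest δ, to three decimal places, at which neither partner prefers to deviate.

0.814

A deviator earns 20 for 3 periods, then 7 forever; cooperating earns 13 forever. Multiplying the IC by (1−δ):
13 ≥ 20(1−δ^3) + 7δ^3, so 13·δ^3 ≥ 7 and δ^3 ≥ 7/13.
δ ≥ (7/13)^(1/3) ≈ 0.814.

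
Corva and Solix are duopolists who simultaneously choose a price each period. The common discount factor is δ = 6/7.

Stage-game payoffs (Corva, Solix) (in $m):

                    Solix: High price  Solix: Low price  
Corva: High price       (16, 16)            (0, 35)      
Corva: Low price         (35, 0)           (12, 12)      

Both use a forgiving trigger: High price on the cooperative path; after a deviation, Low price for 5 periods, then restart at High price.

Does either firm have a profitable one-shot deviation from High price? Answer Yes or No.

Comparing payoff streams over the 6 periods until play realigns: cooperate → 16(1+δ+…+δ^5); deviate → 35 + 12(δ+…+δ^5).
Cooperation is sustained iff (16−12)(δ+…+δ^5) ≥ 35−16.
δ+…+δ^5 = 6/7·(1−(6/7)^5)/(1−6/7) = 3.2240, and (35−16)/(16−12) = 4.7500.
3.2240 < 4.7500, so cooperation is not sustainable.

Yes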